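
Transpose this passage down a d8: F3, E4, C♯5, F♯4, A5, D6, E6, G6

F3: an octave down reaches F, and 11 semitones makes it F#2.
E4 down a diminished octave is E#3.
C#5 down a diminished octave is C##4.
F#4: an octave down reaches F, and 11 semitones makes it F##3.
A diminished octave down from A5 gives A#4.
D6: an octave down reaches D, and 11 semitones makes it D#5.
A diminished octave down from E6 gives E#5.
G6 down a diminished octave is G#5.

F#2 E#3 C##4 F##3 A#4 D#5 E#5 G#5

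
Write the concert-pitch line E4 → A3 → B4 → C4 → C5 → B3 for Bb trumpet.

The Bb trumpet sounds a major second below written, so the written part must be a major second above concert — transpose each note up.
E4 gives F#4
A3 gives B3
B4 gives C#5
C4 gives D4
C5 gives D5
B3 gives C#4

F#4 B3 C#5 D4 D5 C#4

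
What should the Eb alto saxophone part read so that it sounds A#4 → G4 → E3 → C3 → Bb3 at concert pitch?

F##5 E5 C#4 A3 G4

Written C4 sounds as Eb3 on the Eb alto saxophone, so concert pitches are written a major sixth up.
A#4 gives F##5
G4 gives E5
E3 gives C#4
C3 gives A3
Bb3 gives G4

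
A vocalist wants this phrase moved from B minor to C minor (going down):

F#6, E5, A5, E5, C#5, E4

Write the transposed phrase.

G5 F4 Bb4 F4 D4 F3

B minor to C minor down is a major seventh, so every note moves down by that interval.
F#6 -> G5
E5 -> F4
A5 -> Bb4
E5 -> F4
C#5 -> D4
E4 -> F3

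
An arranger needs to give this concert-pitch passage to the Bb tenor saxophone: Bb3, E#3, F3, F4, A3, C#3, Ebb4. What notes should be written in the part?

Written C4 sounds as Bb2 on the Bb tenor saxophone, so concert pitches are written a major ninth up.
Bb3 to C5
E#3 to F##4
F3 to G4
F4 to G5
A3 to B4
C#3 to D#4
Ebb4 to Fb5

C5 F##4 G4 G5 B4 D#4 Fb5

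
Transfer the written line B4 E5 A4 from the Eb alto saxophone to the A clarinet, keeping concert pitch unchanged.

First find concert pitch: the Eb alto saxophone sounds a major sixth below written, so B4 E5 A4 sounds D4 G4 C4.
Then write for A clarinet: it sounds a minor third below written, so the part must be a minor third above concert.
D4 → F4
G4 → Bb4
C4 → Eb4

F4 Bb4 Eb4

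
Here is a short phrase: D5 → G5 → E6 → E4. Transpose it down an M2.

C5 F5 D6 D4

D5 to C5
G5 to F5
E6 to D6
E4 to D4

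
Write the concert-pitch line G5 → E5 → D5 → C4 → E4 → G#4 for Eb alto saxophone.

E6 C#6 B5 A4 C#5 E#5

Written C4 sounds as Eb3 on the Eb alto saxophone, so concert pitches are written a major sixth up.
G5 -> E6
E5 -> C#6
D5 -> B5
C4 -> A4
E4 -> C#5
G#4 -> E#5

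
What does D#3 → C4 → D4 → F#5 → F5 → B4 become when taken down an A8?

D#3 -> D2
C4 -> Cb3
D4 -> Db3
F#5 -> F4
F5 -> Fb4
B4 -> Bb3

D2 Cb3 Db3 F4 Fb4 Bb3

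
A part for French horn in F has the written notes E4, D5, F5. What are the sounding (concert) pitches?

The French horn in F sounds a perfect fifth below written, so transpose each written note down a perfect fifth.
E4 becomes A3
D5 becomes G4
F5 becomes Bb4

A3 G4 Bb4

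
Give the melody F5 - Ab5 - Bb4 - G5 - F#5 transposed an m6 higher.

Db6 Fb6 Gb5 Eb6 D6

F5 -> Db6
Ab5 -> Fb6
Bb4 -> Gb5
G5 -> Eb6
F#5 -> D6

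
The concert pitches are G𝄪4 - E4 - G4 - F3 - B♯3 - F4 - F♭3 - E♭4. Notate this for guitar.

G##5 E5 G5 F4 B#4 F5 Fb4 Eb5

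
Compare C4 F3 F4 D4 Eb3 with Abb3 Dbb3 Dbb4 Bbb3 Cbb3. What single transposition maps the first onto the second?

down an augmented third

Take the first pair: C4 → Abb3. C to A spans 3 letter names, so the interval is some kind of third.
Abb3 to C4 is 5 semitones, which makes it an augmented third; the second version is lower, so the direction is down.
Checking another pair — Eb3 → Cbb3 — gives the same interval.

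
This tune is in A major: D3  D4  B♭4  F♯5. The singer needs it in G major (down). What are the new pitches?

C3 C4 Ab4 E5

From A down to G is a major second; apply that to each pitch.
D3 → C3
D4 → C4
Bb4 → Ab4
F#5 → E5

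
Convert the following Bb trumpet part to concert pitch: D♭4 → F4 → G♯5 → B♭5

Cb4 Eb4 F#5 Ab5

The Bb trumpet sounds a major second below written, so transpose each written note down a major second.
Db4 becomes Cb4
F4 becomes Eb4
G#5 becomes F#5
Bb5 becomes Ab5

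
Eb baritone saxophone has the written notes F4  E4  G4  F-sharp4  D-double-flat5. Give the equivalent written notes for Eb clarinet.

First find concert pitch: the Eb baritone saxophone sounds a major thirteenth below written, so F4 E4 G4 F-sharp4 D-double-flat5 sounds Ab2 G2 Bb2 A2 Fbb3.
Then write for Eb clarinet: it sounds a minor third above written, so the part must be a minor third below concert.
Ab2 → F2
G2 → E2
Bb2 → G2
A2 → F#2
Fbb3 → Dbb3

F2 E2 G2 F#2 Dbb3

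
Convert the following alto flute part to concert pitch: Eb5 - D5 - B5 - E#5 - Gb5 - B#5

Written C4 on the alto flute sounds as G3, a perfect fourth lower; apply that shift to every note.
Eb5 -> Bb4
D5 -> A4
B5 -> F#5
E#5 -> B#4
Gb5 -> Db5
B#5 -> F##5

Bb4 A4 F#5 B#4 Db5 F##5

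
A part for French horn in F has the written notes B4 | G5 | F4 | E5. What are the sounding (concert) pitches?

Written C4 on the French horn in F sounds as F3, a perfect fifth lower; apply that shift to every note.
B4 -> E4
G5 -> C5
F4 -> Bb3
E5 -> A4

E4 C5 Bb3 A4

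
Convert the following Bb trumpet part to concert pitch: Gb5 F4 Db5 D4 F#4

Written C4 on the Bb trumpet sounds as Bb3, a major second lower; apply that shift to every note.
Gb5 to Fb5
F4 to Eb4
Db5 to Cb5
D4 to C4
F#4 to E4

Fb5 Eb4 Cb5 C4 E4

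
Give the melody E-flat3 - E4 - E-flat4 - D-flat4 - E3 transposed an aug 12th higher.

B4 B#5 B5 A5 B#4

An augmented twelfth up from Eb3 gives B4.
An augmented twelfth up from E4 gives B#5.
An augmented twelfth up from Eb4 gives B5.
An augmented twelfth up from Db4 gives A5.
An augmented twelfth up from E3 gives B#4.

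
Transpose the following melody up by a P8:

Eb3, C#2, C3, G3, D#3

Eb3: an octave up reaches E, and 12 semitones makes it Eb4.
C#2 up a perfect octave is C#3.
A perfect octave up from C3 gives C4.
A perfect octave up from G3 gives G4.
D#3 up a perfect octave is D#4.

Eb4 C#3 C4 G4 D#4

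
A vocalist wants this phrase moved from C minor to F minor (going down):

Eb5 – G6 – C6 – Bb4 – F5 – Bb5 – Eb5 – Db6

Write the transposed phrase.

C minor to F minor down is a perfect fifth, so every note moves down by that interval.
Eb5 -> Ab4
G6 -> C6
C6 -> F5
Bb4 -> Eb4
F5 -> Bb4
Bb5 -> Eb5
Eb5 -> Ab4
Db6 -> Gb5

Ab4 C6 F5 Eb4 Bb4 Eb5 Ab4 Gb5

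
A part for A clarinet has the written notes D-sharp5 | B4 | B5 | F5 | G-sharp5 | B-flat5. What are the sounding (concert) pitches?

B#4 G#4 G#5 D5 E#5 G5

The A clarinet sounds a minor third below written, so transpose each written note down a minor third.
D#5 gives B#4
B4 gives G#4
B5 gives G#5
F5 gives D5
G#5 gives E#5
Bb5 gives G5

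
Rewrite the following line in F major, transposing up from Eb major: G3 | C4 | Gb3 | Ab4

A3 D4 Ab3 Bb4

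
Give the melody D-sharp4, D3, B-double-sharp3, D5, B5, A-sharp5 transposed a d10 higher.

D#4 up a diminished tenth is F5.
D3: a tenth up reaches F, and 14 semitones makes it Fb4.
A diminished tenth up from B##3 gives D#5.
D5: a tenth up reaches F, and 14 semitones makes it Fb6.
B5 up a diminished tenth is Db7.
A diminished tenth up from A#5 gives C7.

F5 Fb4 D#5 Fb6 Db7 C7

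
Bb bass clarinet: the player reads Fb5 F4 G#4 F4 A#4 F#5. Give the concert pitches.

Written C4 on the Bb bass clarinet sounds as Bb2, a major ninth lower; apply that shift to every note.
Fb5 becomes Ebb4
F4 becomes Eb3
G#4 becomes F#3
F4 becomes Eb3
A#4 becomes G#3
F#5 becomes E4

Ebb4 Eb3 F#3 Eb3 G#3 E4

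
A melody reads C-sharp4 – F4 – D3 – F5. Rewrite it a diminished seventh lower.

D##3 G#3 E#2 G#4

C#4 down a diminished seventh is D##3.
A diminished seventh down from F4 gives G#3.
D3 down a diminished seventh is E#2.
F5 down a diminished seventh is G#4.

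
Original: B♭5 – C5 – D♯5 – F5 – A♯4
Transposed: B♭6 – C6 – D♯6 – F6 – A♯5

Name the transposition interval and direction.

up a perfect octave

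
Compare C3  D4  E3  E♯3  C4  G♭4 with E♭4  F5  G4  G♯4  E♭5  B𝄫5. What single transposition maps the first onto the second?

up a minor tenth

From C3 to Eb4 is 10 letter names — a tenth of some quality.
C3 to Eb4 is 15 semitones, which makes it a minor tenth; the second version is higher, so the direction is up.
Checking another pair — Gb4 → Bbb5 — gives the same interval.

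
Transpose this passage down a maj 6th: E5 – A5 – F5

G4 C5 Ab4

E5: a sixth down reaches G, and 9 semitones makes it G4.
A major sixth down from A5 gives C5.
F5 down a major sixth is Ab4.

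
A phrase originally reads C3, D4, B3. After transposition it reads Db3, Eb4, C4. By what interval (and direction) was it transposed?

Take the first pair: C3 → Db3. C to D spans 2 letter names, so the interval is some kind of second.
C3 to Db3 is 1 semitone, which makes it a minor second; the second version is higher, so the direction is up.
Checking another pair — B3 → C4 — gives the same interval.

up a minor second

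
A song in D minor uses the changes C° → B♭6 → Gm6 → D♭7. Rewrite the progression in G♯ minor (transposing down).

F#° E6 C#m6 G7

D minor down to G♯ minor is a diminished fifth; each chord root moves by that interval while the quality stays the same.
C°: root C down a diminished fifth → F#, giving F#°.
B♭6: root B♭ down a diminished fifth → E, giving E6.
Gm6: root G down a diminished fifth → C#, giving C#m6.
D♭7: root D♭ down a diminished fifth → G, giving G7.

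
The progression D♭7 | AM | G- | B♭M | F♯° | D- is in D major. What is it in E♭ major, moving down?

Ebb7 BbM Ab- CbM G° Eb-

D major down to E♭ major is a major seventh; each chord root moves by that interval while the quality stays the same.
D♭7: root D♭ down a major seventh → Ebb, giving Ebb7.
AM: root A down a major seventh → Bb, giving BbM.
G-: root G down a major seventh → Ab, giving Ab-.
B♭M: root B♭ down a major seventh → Cb, giving CbM.
F♯°: root F♯ down a major seventh → G, giving G°.
D-: root D down a major seventh → Eb, giving Eb-.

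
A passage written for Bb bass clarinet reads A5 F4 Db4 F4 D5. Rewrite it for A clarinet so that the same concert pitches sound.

Bb4 Gb3 Ebb3 Gb3 Eb4

First find concert pitch: the Bb bass clarinet sounds a major ninth below written, so A5 F4 Db4 F4 D5 sounds G4 Eb3 Cb3 Eb3 C4.
Then write for A clarinet: it sounds a minor third below written, so the part must be a minor third above concert.
G4 → Bb4
Eb3 → Gb3
Cb3 → Ebb3
Eb3 → Gb3
C4 → Eb4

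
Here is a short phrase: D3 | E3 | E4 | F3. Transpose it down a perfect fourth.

A perfect fourth down from D3 gives A2.
E3 down a perfect fourth is B2.
E4: a fourth down reaches B, and 5 semitones makes it B3.
F3 down a perfect fourth is C3.

A2 B2 B3 C3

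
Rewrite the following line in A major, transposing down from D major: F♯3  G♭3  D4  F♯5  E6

From D down to A is a perfect fourth; apply that to each pitch.
F#3 → C#3
Gb3 → Db3
D4 → A3
F#5 → C#5
E6 → B5

C#3 Db3 A3 C#5 B5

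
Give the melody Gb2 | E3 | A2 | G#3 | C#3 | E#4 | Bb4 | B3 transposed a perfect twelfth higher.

Gb2 to Db4
E3 to B4
A2 to E4
G#3 to D#5
C#3 to G#4
E#4 to B#5
Bb4 to F6
B3 to F#5

Db4 B4 E4 D#5 G#4 B#5 F6 F#5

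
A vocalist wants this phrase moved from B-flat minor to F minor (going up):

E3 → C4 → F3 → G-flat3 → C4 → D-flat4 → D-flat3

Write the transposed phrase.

B3 G4 C4 Db4 G4 Ab4 Ab3

B-flat minor to F minor up is a perfect fifth, so every note moves up by that interval.
E3 gives B3
C4 gives G4
F3 gives C4
Gb3 gives Db4
C4 gives G4
Db4 gives Ab4
Db3 gives Ab3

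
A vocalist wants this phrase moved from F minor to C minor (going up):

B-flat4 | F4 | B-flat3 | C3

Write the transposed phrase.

F5 C5 F4 G3

From F up to C is a perfect fifth; apply that to each pitch.
Bb4 gives F5
F4 gives C5
Bb3 gives F4
C3 gives G3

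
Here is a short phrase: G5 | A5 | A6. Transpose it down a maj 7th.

Ab4 Bb4 Bb5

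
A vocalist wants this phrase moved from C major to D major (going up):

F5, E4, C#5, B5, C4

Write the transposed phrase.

G5 F#4 D#5 C#6 D4

C major to D major up is a major second, so every note moves up by that interval.
F5 → G5
E4 → F#4
C#5 → D#5
B5 → C#6
C4 → D4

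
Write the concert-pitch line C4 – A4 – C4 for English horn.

G4 E5 G4

Written C4 sounds as F3 on the English horn, so concert pitches are written a perfect fifth up.
C4 -> G4
A4 -> E5
C4 -> G4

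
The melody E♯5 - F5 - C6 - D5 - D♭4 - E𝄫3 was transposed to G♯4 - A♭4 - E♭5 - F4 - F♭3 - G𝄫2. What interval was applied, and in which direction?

Take the first pair: E#5 → G#4. E to G spans 6 letter names, so the interval is some kind of sixth.
G#4 to E#5 is 9 semitones, which makes it a major sixth; the second version is lower, so the direction is down.
Checking another pair — Ebb3 → Gbb2 — gives the same interval.

down a major sixth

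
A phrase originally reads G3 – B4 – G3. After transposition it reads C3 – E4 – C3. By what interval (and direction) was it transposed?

down a perfect fifth

From G3 to C3 is 5 letter names — a fifth of some quality.
C3 to G3 is 7 semitones, which makes it a perfect fifth; the second version is lower, so the direction is down.
Checking another pair — G3 → C3 — gives the same interval.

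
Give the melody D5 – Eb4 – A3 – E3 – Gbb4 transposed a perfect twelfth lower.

G3 Ab2 D2 A1 Cbb3

D5 gives G3
Eb4 gives Ab2
A3 gives D2
E3 gives A1
Gbb4 gives Cbb3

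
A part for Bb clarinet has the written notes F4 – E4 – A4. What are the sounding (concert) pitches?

Eb4 D4 G4

The Bb clarinet sounds a major second below written, so transpose each written note down a major second.
F4 gives Eb4
E4 gives D4
A4 gives G4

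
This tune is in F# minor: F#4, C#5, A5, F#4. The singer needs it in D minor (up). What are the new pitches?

F# minor to D minor up is a minor sixth, so every note moves up by that interval.
F#4 -> D5
C#5 -> A5
A5 -> F6
F#4 -> D5

D5 A5 F6 D5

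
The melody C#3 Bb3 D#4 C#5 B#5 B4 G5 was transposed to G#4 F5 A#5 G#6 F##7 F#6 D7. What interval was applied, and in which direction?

From C#3 to G#4 is 12 letter names — a twelfth of some quality.
C#3 to G#4 is 19 semitones, which makes it a perfect twelfth; the second version is higher, so the direction is up.
Checking another pair — G5 → D7 — gives the same interval.

up a perfect twelfth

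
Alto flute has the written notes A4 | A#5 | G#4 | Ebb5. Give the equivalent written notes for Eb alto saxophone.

C#5 C##6 B#4 Gb5

First find concert pitch: the alto flute sounds a perfect fourth below written, so A4 A#5 G#4 Ebb5 sounds E4 E#5 D#4 Bbb4.
Then write for Eb alto saxophone: it sounds a major sixth below written, so the part must be a major sixth above concert.
E4 → C#5
E#5 → C##6
D#4 → B#4
Bbb4 → Gb5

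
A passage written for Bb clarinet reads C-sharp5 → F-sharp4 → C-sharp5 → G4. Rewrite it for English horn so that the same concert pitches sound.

F#5 B4 F#5 C5

First find concert pitch: the Bb clarinet sounds a major second below written, so C-sharp5 F-sharp4 C-sharp5 G4 sounds B4 E4 B4 F4.
Then write for English horn: it sounds a perfect fifth below written, so the part must be a perfect fifth above concert.
B4 → F#5
E4 → B4
B4 → F#5
F4 → C5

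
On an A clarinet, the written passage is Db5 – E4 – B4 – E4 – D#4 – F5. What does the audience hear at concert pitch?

Bb4 C#4 G#4 C#4 B#3 D5

The A clarinet sounds a minor third below written, so transpose each written note down a minor third.
Db5 → Bb4
E4 → C#4
B4 → G#4
E4 → C#4
D#4 → B#3
F5 → D5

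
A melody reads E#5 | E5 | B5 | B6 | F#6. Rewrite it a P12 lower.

A#3 A3 E4 E5 B4

E#5 to A#3
E5 to A3
B5 to E4
B6 to E5
F#6 to B4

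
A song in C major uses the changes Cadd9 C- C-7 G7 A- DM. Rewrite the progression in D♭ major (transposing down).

Dbadd9 Db- Db-7 Ab7 Bb- EbM

C major down to D♭ major is a major seventh; each chord root moves by that interval while the quality stays the same.
Cadd9: root C down a major seventh → Db, giving Dbadd9.
C-: root C down a major seventh → Db, giving Db-.
C-7: root C down a major seventh → Db, giving Db-7.
G7: root G down a major seventh → Ab, giving Ab7.
A-: root A down a major seventh → Bb, giving Bb-.
DM: root D down a major seventh → Eb, giving EbM.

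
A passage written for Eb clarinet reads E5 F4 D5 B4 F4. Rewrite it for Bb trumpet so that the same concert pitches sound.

First find concert pitch: the Eb clarinet sounds a minor third above written, so E5 F4 D5 B4 F4 sounds G5 Ab4 F5 D5 Ab4.
Then write for Bb trumpet: it sounds a major second below written, so the part must be a major second above concert.
G5 → A5
Ab4 → Bb4
F5 → G5
D5 → E5
Ab4 → Bb4

A5 Bb4 G5 E5 Bb4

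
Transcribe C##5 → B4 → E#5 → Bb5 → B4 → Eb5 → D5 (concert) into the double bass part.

The double bass sounds a perfect octave below written, so the written part must be a perfect octave above concert — transpose each note up.
C##5 gives C##6
B4 gives B5
E#5 gives E#6
Bb5 gives Bb6
B4 gives B5
Eb5 gives Eb6
D5 gives D6

C##6 B5 E#6 Bb6 B5 Eb6 D6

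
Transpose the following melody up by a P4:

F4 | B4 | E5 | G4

Bb4 E5 A5 C5

F4 to Bb4
B4 to E5
E5 to A5
G4 to C5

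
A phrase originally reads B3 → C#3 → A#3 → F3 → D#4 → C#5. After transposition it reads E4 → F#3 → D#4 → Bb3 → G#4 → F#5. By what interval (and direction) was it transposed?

up a perfect fourth

From B3 to E4 is 4 letter names — a fourth of some quality.
B3 to E4 is 5 semitones, which makes it a perfect fourth; the second version is higher, so the direction is up.
Checking another pair — C#5 → F#5 — gives the same interval.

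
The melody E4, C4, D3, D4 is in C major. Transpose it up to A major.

C#5 A4 B3 B4

From C up to A is a major sixth; apply that to each pitch.
E4 gives C#5
C4 gives A4
D3 gives B3
D4 gives B4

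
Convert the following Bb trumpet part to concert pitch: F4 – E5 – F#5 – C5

The Bb trumpet sounds a major second below written, so transpose each written note down a major second.
F4 → Eb4
E5 → D5
F#5 → E5
C5 → Bb4

Eb4 D5 E5 Bb4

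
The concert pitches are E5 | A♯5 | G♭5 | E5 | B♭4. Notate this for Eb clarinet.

Written C4 sounds as Eb4 on the Eb clarinet, so concert pitches are written a minor third down.
E5 to C#5
A#5 to F##5
Gb5 to Eb5
E5 to C#5
Bb4 to G4

C#5 F##5 Eb5 C#5 G4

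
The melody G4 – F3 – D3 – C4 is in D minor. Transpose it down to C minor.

From D down to C is a major second; apply that to each pitch.
G4 gives F4
F3 gives Eb3
D3 gives C3
C4 gives Bb3

F4 Eb3 C3 Bb3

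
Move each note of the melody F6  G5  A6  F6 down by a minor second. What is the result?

F6 gives E6
G5 gives F#5
A6 gives G#6
F6 gives E6

E6 F#5 G#6 E6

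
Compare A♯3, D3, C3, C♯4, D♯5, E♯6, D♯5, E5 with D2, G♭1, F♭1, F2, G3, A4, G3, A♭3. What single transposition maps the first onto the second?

down an augmented twelfth

From A#3 to D2 is 12 letter names — a twelfth of some quality.
D2 to A#3 is 20 semitones, which makes it an augmented twelfth; the second version is lower, so the direction is down.
Checking another pair — E5 → Ab3 — gives the same interval.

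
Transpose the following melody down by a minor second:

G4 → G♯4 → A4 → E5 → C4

A minor second down from G4 gives F#4.
G#4 down a minor second is F##4.
A minor second down from A4 gives G#4.
E5 down a minor second is D#5.
C4 down a minor second is B3.

F#4 F##4 G#4 D#5 B3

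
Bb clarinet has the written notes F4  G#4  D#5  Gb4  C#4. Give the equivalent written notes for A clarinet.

Gb4 A4 E5 Abb4 D4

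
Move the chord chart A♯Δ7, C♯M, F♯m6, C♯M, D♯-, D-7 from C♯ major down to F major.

DΔ7 FM Bbm6 FM G- Gb-7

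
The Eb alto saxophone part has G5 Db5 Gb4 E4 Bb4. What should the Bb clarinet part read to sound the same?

First find concert pitch: the Eb alto saxophone sounds a major sixth below written, so G5 Db5 Gb4 E4 Bb4 sounds Bb4 Fb4 Bbb3 G3 Db4.
Then write for Bb clarinet: it sounds a major second below written, so the part must be a major second above concert.
Bb4 → C5
Fb4 → Gb4
Bbb3 → Cb4
G3 → A3
Db4 → Eb4

C5 Gb4 Cb4 A3 Eb4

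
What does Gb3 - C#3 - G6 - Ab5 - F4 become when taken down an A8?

Gbb2 C2 Gb5 Abb4 Fb3

Gb3 to Gbb2
C#3 to C2
G6 to Gb5
Ab5 to Abb4
F4 to Fb3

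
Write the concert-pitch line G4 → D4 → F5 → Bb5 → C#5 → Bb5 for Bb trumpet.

Written C4 sounds as Bb3 on the Bb trumpet, so concert pitches are written a major second up.
G4 -> A4
D4 -> E4
F5 -> G5
Bb5 -> C6
C#5 -> D#5
Bb5 -> C6

A4 E4 G5 C6 D#5 C6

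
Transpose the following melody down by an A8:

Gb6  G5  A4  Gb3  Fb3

Gbb5 Gb4 Ab3 Gbb2 Fbb2

An augmented octave down from Gb6 gives Gbb5.
G5: an octave down reaches G, and 13 semitones makes it Gb4.
An augmented octave down from A4 gives Ab3.
Gb3: an octave down reaches G, and 13 semitones makes it Gbb2.
Fb3: an octave down reaches F, and 13 semitones makes it Fbb2.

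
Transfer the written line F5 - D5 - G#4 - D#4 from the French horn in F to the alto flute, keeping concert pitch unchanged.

Eb5 C5 F#4 C#4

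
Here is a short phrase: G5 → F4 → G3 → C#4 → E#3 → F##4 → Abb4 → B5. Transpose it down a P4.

G5 down a perfect fourth is D5.
F4 down a perfect fourth is C4.
G3: a fourth down reaches D, and 5 semitones makes it D3.
C#4 down a perfect fourth is G#3.
A perfect fourth down from E#3 gives B#2.
F##4: a fourth down reaches C, and 5 semitones makes it C##4.
Abb4: a fourth down reaches E, and 5 semitones makes it Ebb4.
B5 down a perfect fourth is F#5.

D5 C4 D3 G#3 B#2 C##4 Ebb4 F#5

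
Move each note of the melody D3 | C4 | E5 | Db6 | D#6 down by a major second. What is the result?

D3 down a major second is C3.
C4 down a major second is Bb3.
A major second down from E5 gives D5.
Db6 down a major second is Cb6.
D#6: a second down reaches C, and 2 semitones makes it C#6.

C3 Bb3 D5 Cb6 C#6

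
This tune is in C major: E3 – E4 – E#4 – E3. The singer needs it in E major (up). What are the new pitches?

G#3 G#4 G##4 G#3

From C up to E is a major third; apply that to each pitch.
E3 to G#3
E4 to G#4
E#4 to G##4
E3 to G#3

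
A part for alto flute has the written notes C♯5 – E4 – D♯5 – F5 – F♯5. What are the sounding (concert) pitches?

Written C4 on the alto flute sounds as G3, a perfect fourth lower; apply that shift to every note.
C#5 -> G#4
E4 -> B3
D#5 -> A#4
F5 -> C5
F#5 -> C#5

G#4 B3 A#4 C5 C#5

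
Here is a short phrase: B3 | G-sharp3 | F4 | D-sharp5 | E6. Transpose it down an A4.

F3 D3 Cb4 A4 Bb5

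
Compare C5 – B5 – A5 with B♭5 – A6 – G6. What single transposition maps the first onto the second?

up a minor seventh

From C5 to Bb5 is 7 letter names — a seventh of some quality.
C5 to Bb5 is 10 semitones, which makes it a minor seventh; the second version is higher, so the direction is up.
Checking another pair — A5 → G6 — gives the same interval.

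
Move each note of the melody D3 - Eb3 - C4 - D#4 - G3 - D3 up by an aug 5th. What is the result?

A#3 B3 G#4 A##4 D#4 A#3

D3 -> A#3
Eb3 -> B3
C4 -> G#4
D#4 -> A##4
G3 -> D#4
D3 -> A#3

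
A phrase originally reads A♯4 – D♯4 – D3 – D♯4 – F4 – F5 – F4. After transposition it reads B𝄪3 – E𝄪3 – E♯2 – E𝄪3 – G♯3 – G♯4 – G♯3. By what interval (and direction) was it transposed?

down a diminished seventh

Take the first pair: A#4 → B##3. A to B spans 7 letter names, so the interval is some kind of seventh.
B##3 to A#4 is 9 semitones, which makes it a diminished seventh; the second version is lower, so the direction is down.
Checking another pair — F4 → G#3 — gives the same interval.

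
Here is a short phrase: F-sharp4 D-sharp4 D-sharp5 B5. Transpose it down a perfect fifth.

F#4 → B3
D#4 → G#3
D#5 → G#4
B5 → E5

B3 G#3 G#4 E5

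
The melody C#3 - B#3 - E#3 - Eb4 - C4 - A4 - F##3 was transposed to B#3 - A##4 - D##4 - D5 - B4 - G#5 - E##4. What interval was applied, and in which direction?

up a major seventh

From C#3 to B#3 is 7 letter names — a seventh of some quality.
C#3 to B#3 is 11 semitones, which makes it a major seventh; the second version is higher, so the direction is up.
Checking another pair — F##3 → E##4 — gives the same interval.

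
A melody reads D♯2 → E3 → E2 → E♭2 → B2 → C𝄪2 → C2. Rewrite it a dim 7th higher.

C3 Db4 Db3 Dbb3 Ab3 B2 Bbb2

D#2 gives C3
E3 gives Db4
E2 gives Db3
Eb2 gives Dbb3
B2 gives Ab3
C##2 gives B2
C2 gives Bbb2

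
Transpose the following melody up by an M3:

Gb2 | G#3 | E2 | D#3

Bb2 B#3 G#2 F##3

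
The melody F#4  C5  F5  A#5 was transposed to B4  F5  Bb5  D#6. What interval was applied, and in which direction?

Take the first pair: F#4 → B4. F to B spans 4 letter names, so the interval is some kind of fourth.
F#4 to B4 is 5 semitones, which makes it a perfect fourth; the second version is higher, so the direction is up.
Checking another pair — A#5 → D#6 — gives the same interval.

up a perfect fourth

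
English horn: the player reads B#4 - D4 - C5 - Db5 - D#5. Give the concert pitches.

E#4 G3 F4 Gb4 G#4

The English horn sounds a perfect fifth below written, so transpose each written note down a perfect fifth.
B#4 → E#4
D4 → G3
C5 → F4
Db5 → Gb4
D#5 → G#4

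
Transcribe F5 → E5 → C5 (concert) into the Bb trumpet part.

G5 F#5 D5

Written C4 sounds as Bb3 on the Bb trumpet, so concert pitches are written a major second up.
F5 to G5
E5 to F#5
C5 to D5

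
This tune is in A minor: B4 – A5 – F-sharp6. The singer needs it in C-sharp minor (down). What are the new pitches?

D#4 C#5 A#5

A minor to C-sharp minor down is a minor sixth, so every note moves down by that interval.
B4 to D#4
A5 to C#5
F#6 to A#5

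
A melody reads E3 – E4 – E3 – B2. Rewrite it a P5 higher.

B3 B4 B3 F#3

E3 to B3
E4 to B4
E3 to B3
B2 to F#3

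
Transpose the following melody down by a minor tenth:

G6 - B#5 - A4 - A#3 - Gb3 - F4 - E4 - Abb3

G6 -> E5
B#5 -> G##4
A4 -> F#3
A#3 -> F##2
Gb3 -> Eb2
F4 -> D3
E4 -> C#3
Abb3 -> Fb2

E5 G##4 F#3 F##2 Eb2 D3 C#3 Fb2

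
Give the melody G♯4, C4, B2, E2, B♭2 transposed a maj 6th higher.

E#5 A4 G#3 C#3 G3

G#4: a sixth up reaches E, and 9 semitones makes it E#5.
A major sixth up from C4 gives A4.
B2: a sixth up reaches G, and 9 semitones makes it G#3.
E2: a sixth up reaches C, and 9 semitones makes it C#3.
Bb2 up a major sixth is G3.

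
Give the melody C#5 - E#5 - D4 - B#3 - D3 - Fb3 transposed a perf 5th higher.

A perfect fifth up from C#5 gives G#5.
E#5 up a perfect fifth is B#5.
A perfect fifth up from D4 gives A4.
B#3 up a perfect fifth is F##4.
A perfect fifth up from D3 gives A3.
Fb3: a fifth up reaches C, and 7 semitones makes it Cb4.

G#5 B#5 A4 F##4 A3 Cb4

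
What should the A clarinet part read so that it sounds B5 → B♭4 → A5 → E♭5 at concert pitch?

D6 Db5 C6 Gb5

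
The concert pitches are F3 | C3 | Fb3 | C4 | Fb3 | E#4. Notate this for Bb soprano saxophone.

The Bb soprano saxophone sounds a major second below written, so the written part must be a major second above concert — transpose each note up.
F3 gives G3
C3 gives D3
Fb3 gives Gb3
C4 gives D4
Fb3 gives Gb3
E#4 gives F##4

G3 D3 Gb3 D4 Gb3 F##4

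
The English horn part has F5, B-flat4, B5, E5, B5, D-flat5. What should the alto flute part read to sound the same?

Eb5 Ab4 A5 D5 A5 Cb5

First find concert pitch: the English horn sounds a perfect fifth below written, so F5 B-flat4 B5 E5 B5 D-flat5 sounds Bb4 Eb4 E5 A4 E5 Gb4.
Then write for alto flute: it sounds a perfect fourth below written, so the part must be a perfect fourth above concert.
Bb4 → Eb5
Eb4 → Ab4
E5 → A5
A4 → D5
E5 → A5
Gb4 → Cb5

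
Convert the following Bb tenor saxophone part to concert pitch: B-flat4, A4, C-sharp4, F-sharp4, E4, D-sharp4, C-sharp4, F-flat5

Written C4 on the Bb tenor saxophone sounds as Bb2, a major ninth lower; apply that shift to every note.
Bb4 becomes Ab3
A4 becomes G3
C#4 becomes B2
F#4 becomes E3
E4 becomes D3
D#4 becomes C#3
C#4 becomes B2
Fb5 becomes Ebb4

Ab3 G3 B2 E3 D3 C#3 B2 Ebb4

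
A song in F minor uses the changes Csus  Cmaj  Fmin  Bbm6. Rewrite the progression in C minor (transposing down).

F minor down to C minor is a perfect fourth; each chord root moves by that interval while the quality stays the same.
Csus: root C down a perfect fourth → G, giving Gsus.
Cmaj: root C down a perfect fourth → G, giving Gmaj.
Fmin: root F down a perfect fourth → C, giving Cmin.
Bbm6: root Bb down a perfect fourth → F, giving Fm6.

Gsus Gmaj Cmin Fm6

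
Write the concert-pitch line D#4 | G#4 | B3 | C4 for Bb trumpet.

E#4 A#4 C#4 D4

The Bb trumpet sounds a major second below written, so the written part must be a major second above concert — transpose each note up.
D#4 to E#4
G#4 to A#4
B3 to C#4
C4 to D4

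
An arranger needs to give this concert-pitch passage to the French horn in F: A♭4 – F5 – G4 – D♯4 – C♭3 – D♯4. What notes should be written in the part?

Eb5 C6 D5 A#4 Gb3 A#4

The French horn in F sounds a perfect fifth below written, so the written part must be a perfect fifth above concert — transpose each note up.
Ab4 becomes Eb5
F5 becomes C6
G4 becomes D5
D#4 becomes A#4
Cb3 becomes Gb3
D#4 becomes A#4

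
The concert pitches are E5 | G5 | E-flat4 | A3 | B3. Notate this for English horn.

The English horn sounds a perfect fifth below written, so the written part must be a perfect fifth above concert — transpose each note up.
E5 → B5
G5 → D6
Eb4 → Bb4
A3 → E4
B3 → F#4

B5 D6 Bb4 E4 F#4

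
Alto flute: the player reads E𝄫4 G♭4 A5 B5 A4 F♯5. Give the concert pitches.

Written C4 on the alto flute sounds as G3, a perfect fourth lower; apply that shift to every note.
Ebb4 → Bbb3
Gb4 → Db4
A5 → E5
B5 → F#5
A4 → E4
F#5 → C#5

Bbb3 Db4 E5 F#5 E4 C#5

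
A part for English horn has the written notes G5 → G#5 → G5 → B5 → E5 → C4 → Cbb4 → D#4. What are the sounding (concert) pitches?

C5 C#5 C5 E5 A4 F3 Fbb3 G#3

The English horn sounds a perfect fifth below written, so transpose each written note down a perfect fifth.
G5 becomes C5
G#5 becomes C#5
G5 becomes C5
B5 becomes E5
E5 becomes A4
C4 becomes F3
Cbb4 becomes Fbb3
D#4 becomes G#3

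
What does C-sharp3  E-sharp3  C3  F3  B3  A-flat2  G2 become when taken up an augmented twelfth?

G##4 B##4 G#4 C#5 F##5 E4 D#4

An augmented twelfth up from C#3 gives G##4.
E#3: a twelfth up reaches B, and 20 semitones makes it B##4.
An augmented twelfth up from C3 gives G#4.
F3: a twelfth up reaches C, and 20 semitones makes it C#5.
B3: a twelfth up reaches F, and 20 semitones makes it F##5.
Ab2: a twelfth up reaches E, and 20 semitones makes it E4.
G2: a twelfth up reaches D, and 20 semitones makes it D#4.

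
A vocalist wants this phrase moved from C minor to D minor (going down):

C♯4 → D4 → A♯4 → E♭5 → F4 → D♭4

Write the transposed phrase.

D#3 E3 B#3 F4 G3 Eb3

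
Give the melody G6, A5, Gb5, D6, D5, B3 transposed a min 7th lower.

A minor seventh down from G6 gives A5.
A minor seventh down from A5 gives B4.
Gb5: a seventh down reaches A, and 10 semitones makes it Ab4.
A minor seventh down from D6 gives E5.
D5 down a minor seventh is E4.
B3: a seventh down reaches C, and 10 semitones makes it C#3.

A5 B4 Ab4 E5 E4 C#3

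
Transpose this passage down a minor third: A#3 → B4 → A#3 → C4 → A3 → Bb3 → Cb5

A minor third down from A#3 gives F##3.
B4: a third down reaches G, and 3 semitones makes it G#4.
A#3: a third down reaches F, and 3 semitones makes it F##3.
C4 down a minor third is A3.
A3: a third down reaches F, and 3 semitones makes it F#3.
A minor third down from Bb3 gives G3.
A minor third down from Cb5 gives Ab4.

F##3 G#4 F##3 A3 F#3 G3 Ab4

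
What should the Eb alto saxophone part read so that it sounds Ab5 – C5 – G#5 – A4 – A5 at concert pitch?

F6 A5 E#6 F#5 F#6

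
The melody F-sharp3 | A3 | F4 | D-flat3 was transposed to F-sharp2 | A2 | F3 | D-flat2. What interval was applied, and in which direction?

Take the first pair: F#3 → F#2. F to F spans 8 letter names, so the interval is some kind of octave.
F#2 to F#3 is 12 semitones, which makes it a perfect octave; the second version is lower, so the direction is down.
Checking another pair — Db3 → Db2 — gives the same interval.

down a perfect octave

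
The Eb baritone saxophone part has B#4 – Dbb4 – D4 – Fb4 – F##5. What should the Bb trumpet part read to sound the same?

E#3 Gbb2 G2 Bbb2 B#3

First find concert pitch: the Eb baritone saxophone sounds a major thirteenth below written, so B#4 Dbb4 D4 Fb4 F##5 sounds D#3 Fbb2 F2 Abb2 A#3.
Then write for Bb trumpet: it sounds a major second below written, so the part must be a major second above concert.
D#3 → E#3
Fbb2 → Gbb2
F2 → G2
Abb2 → Bbb2
A#3 → B#3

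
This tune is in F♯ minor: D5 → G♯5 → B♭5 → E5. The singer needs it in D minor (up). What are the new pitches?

F♯ minor to D minor up is a minor sixth, so every note moves up by that interval.
D5 becomes Bb5
G#5 becomes E6
Bb5 becomes Gb6
E5 becomes C6

Bb5 E6 Gb6 C6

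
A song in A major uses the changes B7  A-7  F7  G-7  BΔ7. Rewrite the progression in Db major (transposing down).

Eb7 Db-7 Bbb7 Cb-7 EbΔ7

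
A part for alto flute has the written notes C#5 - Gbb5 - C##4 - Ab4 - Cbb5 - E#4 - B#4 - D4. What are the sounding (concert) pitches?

The alto flute sounds a perfect fourth below written, so transpose each written note down a perfect fourth.
C#5 gives G#4
Gbb5 gives Dbb5
C##4 gives G##3
Ab4 gives Eb4
Cbb5 gives Gbb4
E#4 gives B#3
B#4 gives F##4
D4 gives A3

G#4 Dbb5 G##3 Eb4 Gbb4 B#3 F##4 A3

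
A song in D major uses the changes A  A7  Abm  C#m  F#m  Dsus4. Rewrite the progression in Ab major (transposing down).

Eb Eb7 Ebbm Gm Cm Absus4

D major down to Ab major is an augmented fourth; each chord root moves by that interval while the quality stays the same.
A: root A down an augmented fourth → Eb, giving Eb.
A7: root A down an augmented fourth → Eb, giving Eb7.
Abm: root Ab down an augmented fourth → Ebb, giving Ebbm.
C#m: root C# down an augmented fourth → G, giving Gm.
F#m: root F# down an augmented fourth → C, giving Cm.
Dsus4: root D down an augmented fourth → Ab, giving Absus4.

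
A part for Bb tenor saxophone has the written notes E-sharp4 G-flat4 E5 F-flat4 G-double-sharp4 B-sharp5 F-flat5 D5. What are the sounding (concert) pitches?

Written C4 on the Bb tenor saxophone sounds as Bb2, a major ninth lower; apply that shift to every note.
E#4 becomes D#3
Gb4 becomes Fb3
E5 becomes D4
Fb4 becomes Ebb3
G##4 becomes F##3
B#5 becomes A#4
Fb5 becomes Ebb4
D5 becomes C4

D#3 Fb3 D4 Ebb3 F##3 A#4 Ebb4 C4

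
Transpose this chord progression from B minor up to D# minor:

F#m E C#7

A#m G# E#7

B minor up to D# minor is a major third; each chord root moves by that interval while the quality stays the same.
F#m: root F# up a major third → A#, giving A#m.
E: root E up a major third → G#, giving G#.
C#7: root C# up a major third → E#, giving E#7.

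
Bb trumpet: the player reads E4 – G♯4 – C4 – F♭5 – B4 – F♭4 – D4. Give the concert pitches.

D4 F#4 Bb3 Ebb5 A4 Ebb4 C4

Written C4 on the Bb trumpet sounds as Bb3, a major second lower; apply that shift to every note.
E4 becomes D4
G#4 becomes F#4
C4 becomes Bb3
Fb5 becomes Ebb5
B4 becomes A4
Fb4 becomes Ebb4
D4 becomes C4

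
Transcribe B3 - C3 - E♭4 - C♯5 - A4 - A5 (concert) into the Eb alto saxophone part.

The Eb alto saxophone sounds a major sixth below written, so the written part must be a major sixth above concert — transpose each note up.
B3 to G#4
C3 to A3
Eb4 to C5
C#5 to A#5
A4 to F#5
A5 to F#6

G#4 A3 C5 A#5 F#5 F#6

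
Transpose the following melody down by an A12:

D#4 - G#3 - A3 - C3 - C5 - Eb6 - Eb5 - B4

D#4 down an augmented twelfth is G2.
G#3: a twelfth down reaches C, and 20 semitones makes it C2.
A3 down an augmented twelfth is Db2.
An augmented twelfth down from C3 gives Fb1.
C5: a twelfth down reaches F, and 20 semitones makes it Fb3.
Eb6: a twelfth down reaches A, and 20 semitones makes it Abb4.
An augmented twelfth down from Eb5 gives Abb3.
B4: a twelfth down reaches E, and 20 semitones makes it Eb3.

G2 C2 Db2 Fb1 Fb3 Abb4 Abb3 Eb3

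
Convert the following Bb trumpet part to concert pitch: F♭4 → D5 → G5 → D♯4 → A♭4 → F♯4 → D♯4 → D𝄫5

Ebb4 C5 F5 C#4 Gb4 E4 C#4 Cbb5

Written C4 on the Bb trumpet sounds as Bb3, a major second lower; apply that shift to every note.
Fb4 becomes Ebb4
D5 becomes C5
G5 becomes F5
D#4 becomes C#4
Ab4 becomes Gb4
F#4 becomes E4
D#4 becomes C#4
Dbb5 becomes Cbb5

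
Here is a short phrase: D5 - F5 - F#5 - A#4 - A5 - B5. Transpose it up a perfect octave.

D5 up a perfect octave is D6.
F5 up a perfect octave is F6.
F#5: an octave up reaches F, and 12 semitones makes it F#6.
A perfect octave up from A#4 gives A#5.
A5: an octave up reaches A, and 12 semitones makes it A6.
A perfect octave up from B5 gives B6.

D6 F6 F#6 A#5 A6 B6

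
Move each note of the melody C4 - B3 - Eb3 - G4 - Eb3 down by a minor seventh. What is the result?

D3 C#3 F2 A3 F2

A minor seventh down from C4 gives D3.
A minor seventh down from B3 gives C#3.
Eb3: a seventh down reaches F, and 10 semitones makes it F2.
G4 down a minor seventh is A3.
Eb3 down a minor seventh is F2.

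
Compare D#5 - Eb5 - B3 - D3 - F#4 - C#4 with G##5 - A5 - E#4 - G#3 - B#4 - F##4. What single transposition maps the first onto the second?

up an augmented fourth

Take the first pair: D#5 → G##5. D to G spans 4 letter names, so the interval is some kind of fourth.
D#5 to G##5 is 6 semitones, which makes it an augmented fourth; the second version is higher, so the direction is up.
Checking another pair — C#4 → F##4 — gives the same interval.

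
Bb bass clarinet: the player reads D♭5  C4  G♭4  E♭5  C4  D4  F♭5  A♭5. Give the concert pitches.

The Bb bass clarinet sounds a major ninth below written, so transpose each written note down a major ninth.
Db5 becomes Cb4
C4 becomes Bb2
Gb4 becomes Fb3
Eb5 becomes Db4
C4 becomes Bb2
D4 becomes C3
Fb5 becomes Ebb4
Ab5 becomes Gb4

Cb4 Bb2 Fb3 Db4 Bb2 C3 Ebb4 Gb4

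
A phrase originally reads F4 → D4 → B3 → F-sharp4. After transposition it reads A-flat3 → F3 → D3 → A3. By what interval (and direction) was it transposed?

From F4 to Ab3 is 6 letter names — a sixth of some quality.
Ab3 to F4 is 9 semitones, which makes it a major sixth; the second version is lower, so the direction is down.
Checking another pair — F#4 → A3 — gives the same interval.

down a major sixth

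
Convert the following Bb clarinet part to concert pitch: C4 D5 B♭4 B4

Bb3 C5 Ab4 A4

The Bb clarinet sounds a major second below written, so transpose each written note down a major second.
C4 gives Bb3
D5 gives C5
Bb4 gives Ab4
B4 gives A4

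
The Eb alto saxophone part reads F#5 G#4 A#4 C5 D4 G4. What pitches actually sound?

The Eb alto saxophone sounds a major sixth below written, so transpose each written note down a major sixth.
F#5 → A4
G#4 → B3
A#4 → C#4
C5 → Eb4
D4 → F3
G4 → Bb3

A4 B3 C#4 Eb4 F3 Bb3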